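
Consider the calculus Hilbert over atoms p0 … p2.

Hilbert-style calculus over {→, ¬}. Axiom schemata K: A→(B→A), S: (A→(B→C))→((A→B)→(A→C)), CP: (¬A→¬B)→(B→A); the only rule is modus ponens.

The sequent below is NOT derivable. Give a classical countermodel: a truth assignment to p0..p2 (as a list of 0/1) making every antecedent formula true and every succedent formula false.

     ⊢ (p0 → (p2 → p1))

Search for a countermodel by truth-table:
  v=000: Γ:[] Δ:[(p0 → (p2 → p1))=T] refutes=False
  v=001: Γ:[] Δ:[(p0 → (p2 → p1))=T] refutes=False
  v=010: Γ:[] Δ:[(p0 → (p2 → p1))=T] refutes=False
  v=011: Γ:[] Δ:[(p0 → (p2 → p1))=T] refutes=False
  v=100: Γ:[] Δ:[(p0 → (p2 → p1))=T] refutes=False
  v=101: Γ:[] Δ:[(p0 → (p2 → p1))=F] refutes=True  ← countermodel

Result: [1, 0, 1]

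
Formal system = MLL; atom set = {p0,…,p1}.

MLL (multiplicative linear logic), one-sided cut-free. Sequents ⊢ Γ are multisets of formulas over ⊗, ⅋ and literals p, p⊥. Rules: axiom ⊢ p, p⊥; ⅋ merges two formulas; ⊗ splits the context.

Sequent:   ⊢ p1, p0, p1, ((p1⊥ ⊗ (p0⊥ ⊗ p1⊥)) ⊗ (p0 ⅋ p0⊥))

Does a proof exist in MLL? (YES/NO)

Derivation (root first):
[⊗]  ⊢ p1, p0, p1, ((p1⊥ ⊗ (p0⊥ ⊗ p1⊥)) ⊗ (p0 ⅋ p0⊥))
  [⊗]  ⊢ p1, p0, p1, (p1⊥ ⊗ (p0⊥ ⊗ p1⊥))
    [Ax]  ⊢ p1, p1⊥
    [⊗]  ⊢ p0, p1, (p0⊥ ⊗ p1⊥)
      [Ax]  ⊢ p0, p0⊥
      [Ax]  ⊢ p1, p1⊥
  [⅋]  ⊢ (p0 ⅋ p0⊥)
    [Ax]  ⊢ p0, p0⊥

Result: YES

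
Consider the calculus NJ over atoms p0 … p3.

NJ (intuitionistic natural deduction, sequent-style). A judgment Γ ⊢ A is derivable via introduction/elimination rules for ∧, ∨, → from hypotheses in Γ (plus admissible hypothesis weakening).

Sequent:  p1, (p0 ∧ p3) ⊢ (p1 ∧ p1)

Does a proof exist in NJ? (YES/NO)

Derivation trace:
[∧I] p1, (p0 ∧ p3) ⊢ (p1 ∧ p1)
  [Ax] p1 ⊢ p1
  [Wk] p1, (p0 ∧ p3) ⊢ p1
    [Ax] p1 ⊢ p1

Result: YES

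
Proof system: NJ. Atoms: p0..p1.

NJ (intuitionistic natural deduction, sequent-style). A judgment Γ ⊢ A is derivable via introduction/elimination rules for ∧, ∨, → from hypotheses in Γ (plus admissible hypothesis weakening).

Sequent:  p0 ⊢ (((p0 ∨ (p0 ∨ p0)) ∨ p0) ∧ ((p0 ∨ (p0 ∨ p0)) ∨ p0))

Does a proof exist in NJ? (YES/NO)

Derivation (root first):
[∧I] p0 ⊢ (((p0 ∨ (p0 ∨ p0)) ∨ p0) ∧ ((p0 ∨ (p0 ∨ p0)) ∨ p0))
  [∨I₁] p0 ⊢ ((p0 ∨ (p0 ∨ p0)) ∨ p0)
    [∨I₂] p0 ⊢ (p0 ∨ (p0 ∨ p0))
      [∨I₂] p0 ⊢ (p0 ∨ p0)
        [Ax] p0 ⊢ p0
  [∨I₁] p0 ⊢ ((p0 ∨ (p0 ∨ p0)) ∨ p0)
    [∨I₂] p0 ⊢ (p0 ∨ (p0 ∨ p0))
      [∨I₂] p0 ⊢ (p0 ∨ p0)
        [Ax] p0 ⊢ p0

Result: YES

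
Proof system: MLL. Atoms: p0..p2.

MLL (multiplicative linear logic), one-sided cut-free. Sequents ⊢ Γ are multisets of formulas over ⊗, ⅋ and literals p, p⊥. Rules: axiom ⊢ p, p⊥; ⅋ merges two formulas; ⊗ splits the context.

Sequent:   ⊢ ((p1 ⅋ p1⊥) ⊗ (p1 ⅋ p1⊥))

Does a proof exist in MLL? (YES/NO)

Proof tree:
[⊗]  ⊢ ((p1 ⅋ p1⊥) ⊗ (p1 ⅋ p1⊥))
  [⅋]  ⊢ (p1 ⅋ p1⊥)
    [Ax]  ⊢ p1, p1⊥
  [⅋]  ⊢ (p1 ⅋ p1⊥)
    [Ax]  ⊢ p1, p1⊥

Result: YES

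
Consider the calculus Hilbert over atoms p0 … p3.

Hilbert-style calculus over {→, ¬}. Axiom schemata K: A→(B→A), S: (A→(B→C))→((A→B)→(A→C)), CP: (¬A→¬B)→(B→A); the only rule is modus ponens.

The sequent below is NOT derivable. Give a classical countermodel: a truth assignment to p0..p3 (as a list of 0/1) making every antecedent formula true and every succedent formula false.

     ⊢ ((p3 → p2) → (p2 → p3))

Enumerate valuations to refute Γ ⊢ Δ:
  v=0000: Γ:[] Δ:[((p3 → p2) → (p2 → p3))=T] refutes=False
  v=0001: Γ:[] Δ:[((p3 → p2) → (p2 → p3))=T] refutes=False
  v=0010: Γ:[] Δ:[((p3 → p2) → (p2 → p3))=F] refutes=True  ← countermodel

Result: [0, 0, 1, 0]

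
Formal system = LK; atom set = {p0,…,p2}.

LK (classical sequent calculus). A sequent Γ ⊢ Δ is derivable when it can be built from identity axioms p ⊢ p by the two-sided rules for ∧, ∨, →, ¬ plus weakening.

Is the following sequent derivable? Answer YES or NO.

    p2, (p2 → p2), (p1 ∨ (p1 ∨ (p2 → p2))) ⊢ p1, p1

Enumerate valuations to refute Γ ⊢ Δ:
  v=000: Γ:[p2=F, (p2 → p2)=T, (p1 ∨ (p1 ∨ (p2 → p2)))=T] Δ:[p1=F, p1=F] refutes=False
  v=001: Γ:[p2=T, (p2 → p2)=T, (p1 ∨ (p1 ∨ (p2 → p2)))=T] Δ:[p1=F, p1=F] refutes=True  ← countermodel

Result: NO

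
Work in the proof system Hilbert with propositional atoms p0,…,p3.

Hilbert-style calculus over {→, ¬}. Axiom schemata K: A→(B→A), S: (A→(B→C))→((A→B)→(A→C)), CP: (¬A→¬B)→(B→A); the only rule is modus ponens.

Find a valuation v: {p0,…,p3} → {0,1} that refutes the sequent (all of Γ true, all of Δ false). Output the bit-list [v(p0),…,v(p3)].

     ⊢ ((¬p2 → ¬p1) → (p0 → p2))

Truth-table refutation:
  v=0000: Γ:[] Δ:[((¬p2 → ¬p1) → (p0 → p2))=T] refutes=False
  v=0001: Γ:[] Δ:[((¬p2 → ¬p1) → (p0 → p2))=T] refutes=False
  v=0010: Γ:[] Δ:[((¬p2 → ¬p1) → (p0 → p2))=T] refutes=False
  v=0011: Γ:[] Δ:[((¬p2 → ¬p1) → (p0 → p2))=T] refutes=False
  v=0100: Γ:[] Δ:[((¬p2 → ¬p1) → (p0 → p2))=T] refutes=False
  v=0101: Γ:[] Δ:[((¬p2 → ¬p1) → (p0 → p2))=T] refutes=False
  v=0110: Γ:[] Δ:[((¬p2 → ¬p1) → (p0 → p2))=T] refutes=False
  v=0111: Γ:[] Δ:[((¬p2 → ¬p1) → (p0 → p2))=T] refutes=False
  v=1000: Γ:[] Δ:[((¬p2 → ¬p1) → (p0 → p2))=F] refutes=True  ← countermodel

Result: [1, 0, 0, 0]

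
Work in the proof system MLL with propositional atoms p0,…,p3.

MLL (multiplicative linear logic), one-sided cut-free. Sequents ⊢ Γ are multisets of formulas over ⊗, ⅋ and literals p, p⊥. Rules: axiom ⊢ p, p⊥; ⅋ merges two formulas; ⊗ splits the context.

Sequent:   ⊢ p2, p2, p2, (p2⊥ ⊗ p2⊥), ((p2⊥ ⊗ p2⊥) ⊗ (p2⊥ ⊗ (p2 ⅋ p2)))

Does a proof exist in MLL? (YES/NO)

Derivation trace:
[⊗]  ⊢ p2, p2, p2, (p2⊥ ⊗ p2⊥), ((p2⊥ ⊗ p2⊥) ⊗ (p2⊥ ⊗ (p2 ⅋ p2)))
  [⊗]  ⊢ p2, p2, (p2⊥ ⊗ p2⊥)
    [Ax]  ⊢ p2, p2⊥
    [Ax]  ⊢ p2, p2⊥
  [⊗]  ⊢ p2, (p2⊥ ⊗ p2⊥), (p2⊥ ⊗ (p2 ⅋ p2))
    [Ax]  ⊢ p2, p2⊥
    [⅋]  ⊢ (p2⊥ ⊗ p2⊥), (p2 ⅋ p2)
      [⊗]  ⊢ p2, p2, (p2⊥ ⊗ p2⊥)
        [Ax]  ⊢ p2, p2⊥
        [Ax]  ⊢ p2, p2⊥

Result: YES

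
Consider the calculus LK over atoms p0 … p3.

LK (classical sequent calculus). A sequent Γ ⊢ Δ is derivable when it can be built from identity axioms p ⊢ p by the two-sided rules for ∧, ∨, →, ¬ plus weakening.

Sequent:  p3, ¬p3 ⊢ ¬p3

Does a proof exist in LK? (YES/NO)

Proof tree:
[¬R] p3, ¬p3 ⊢ ¬p3
  [¬L] p3, p3, ¬p3 ⊢ 
    [WL] p3, p3 ⊢ p3
      [Ax] p3 ⊢ p3

Result: YES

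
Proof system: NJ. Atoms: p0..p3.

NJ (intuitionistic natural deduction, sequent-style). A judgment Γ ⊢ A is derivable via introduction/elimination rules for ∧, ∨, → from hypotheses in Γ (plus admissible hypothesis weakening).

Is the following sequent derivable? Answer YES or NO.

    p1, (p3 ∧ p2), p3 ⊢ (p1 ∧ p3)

Derivation trace:
[∧I] p1, (p3 ∧ p2), p3 ⊢ (p1 ∧ p3)
  [Ax] p1 ⊢ p1
  [Wk] p3, (p3 ∧ p2) ⊢ p3
    [Ax] p3 ⊢ p3

Result: YES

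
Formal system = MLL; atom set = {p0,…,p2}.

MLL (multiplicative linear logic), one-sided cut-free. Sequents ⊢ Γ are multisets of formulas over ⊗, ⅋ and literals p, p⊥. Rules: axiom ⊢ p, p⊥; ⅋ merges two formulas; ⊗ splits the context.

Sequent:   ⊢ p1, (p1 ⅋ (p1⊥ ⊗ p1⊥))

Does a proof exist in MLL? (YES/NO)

Derivation trace:
[⅋]  ⊢ p1, (p1 ⅋ (p1⊥ ⊗ p1⊥))
  [⊗]  ⊢ p1, p1, (p1⊥ ⊗ p1⊥)
    [Ax]  ⊢ p1, p1⊥
    [Ax]  ⊢ p1, p1⊥

Result: YES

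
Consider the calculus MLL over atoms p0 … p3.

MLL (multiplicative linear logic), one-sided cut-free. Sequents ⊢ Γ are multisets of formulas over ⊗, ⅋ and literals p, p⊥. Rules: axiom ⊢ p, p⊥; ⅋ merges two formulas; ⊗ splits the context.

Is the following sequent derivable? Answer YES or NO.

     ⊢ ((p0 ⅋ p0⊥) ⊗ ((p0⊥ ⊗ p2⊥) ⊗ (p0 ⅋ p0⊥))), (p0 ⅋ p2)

Derivation trace:
[⅋]  ⊢ ((p0 ⅋ p0⊥) ⊗ ((p0⊥ ⊗ p2⊥) ⊗ (p0 ⅋ p0⊥))), (p0 ⅋ p2)
  [⊗]  ⊢ p0, p2, ((p0 ⅋ p0⊥) ⊗ ((p0⊥ ⊗ p2⊥) ⊗ (p0 ⅋ p0⊥)))
    [⅋]  ⊢ (p0 ⅋ p0⊥)
      [Ax]  ⊢ p0, p0⊥
    [⊗]  ⊢ p0, p2, ((p0⊥ ⊗ p2⊥) ⊗ (p0 ⅋ p0⊥))
      [⊗]  ⊢ p0, p2, (p0⊥ ⊗ p2⊥)
        [Ax]  ⊢ p0, p0⊥
        [Ax]  ⊢ p2, p2⊥
      [⅋]  ⊢ (p0 ⅋ p0⊥)
        [Ax]  ⊢ p0, p0⊥

Result: YES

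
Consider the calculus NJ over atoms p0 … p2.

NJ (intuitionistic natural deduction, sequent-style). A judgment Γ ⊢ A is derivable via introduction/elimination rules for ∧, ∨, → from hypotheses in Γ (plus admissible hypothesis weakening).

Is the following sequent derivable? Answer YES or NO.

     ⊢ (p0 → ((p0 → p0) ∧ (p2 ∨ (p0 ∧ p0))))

Proof tree:
[→I]  ⊢ (p0 → ((p0 → p0) ∧ (p2 ∨ (p0 ∧ p0))))
  [∧I] p0 ⊢ ((p0 → p0) ∧ (p2 ∨ (p0 ∧ p0)))
    [→I]  ⊢ (p0 → p0)
      [Ax] p0 ⊢ p0
    [∨I₂] p0 ⊢ (p2 ∨ (p0 ∧ p0))
      [∧I] p0 ⊢ (p0 ∧ p0)
        [Ax] p0 ⊢ p0
        [Ax] p0 ⊢ p0

Result: YES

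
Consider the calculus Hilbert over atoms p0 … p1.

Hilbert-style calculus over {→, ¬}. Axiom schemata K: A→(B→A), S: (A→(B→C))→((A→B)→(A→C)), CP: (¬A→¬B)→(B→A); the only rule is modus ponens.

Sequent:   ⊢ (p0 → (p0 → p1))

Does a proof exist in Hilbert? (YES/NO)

Enumerate valuations to refute Γ ⊢ Δ:
  v=00: Γ:[] Δ:[(p0 → (p0 → p1))=T] refutes=False
  v=01: Γ:[] Δ:[(p0 → (p0 → p1))=T] refutes=False
  v=10: Γ:[] Δ:[(p0 → (p0 → p1))=F] refutes=True  ← countermodel

Result: NO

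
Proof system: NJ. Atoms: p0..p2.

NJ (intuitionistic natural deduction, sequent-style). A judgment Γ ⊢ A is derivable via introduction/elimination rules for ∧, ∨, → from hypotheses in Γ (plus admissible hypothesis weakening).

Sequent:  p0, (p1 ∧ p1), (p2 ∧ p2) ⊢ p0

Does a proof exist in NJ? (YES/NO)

Derivation (root first):
[Wk] p0, (p1 ∧ p1), (p2 ∧ p2) ⊢ p0
  [Wk] p0, (p1 ∧ p1) ⊢ p0
    [Ax] p0 ⊢ p0

Result: YES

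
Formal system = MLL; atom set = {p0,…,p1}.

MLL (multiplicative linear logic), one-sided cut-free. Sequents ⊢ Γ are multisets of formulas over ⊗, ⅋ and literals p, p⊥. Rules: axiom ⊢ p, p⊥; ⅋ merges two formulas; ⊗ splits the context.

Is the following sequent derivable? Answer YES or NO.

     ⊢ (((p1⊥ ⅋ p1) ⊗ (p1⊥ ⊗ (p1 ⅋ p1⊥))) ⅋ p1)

Proof tree:
[⅋]  ⊢ (((p1⊥ ⅋ p1) ⊗ (p1⊥ ⊗ (p1 ⅋ p1⊥))) ⅋ p1)
  [⊗]  ⊢ p1, ((p1⊥ ⅋ p1) ⊗ (p1⊥ ⊗ (p1 ⅋ p1⊥)))
    [⅋]  ⊢ (p1⊥ ⅋ p1)
      [Ax]  ⊢ p1, p1⊥
    [⊗]  ⊢ p1, (p1⊥ ⊗ (p1 ⅋ p1⊥))
      [Ax]  ⊢ p1, p1⊥
      [⅋]  ⊢ (p1 ⅋ p1⊥)
        [Ax]  ⊢ p1, p1⊥

Result: YES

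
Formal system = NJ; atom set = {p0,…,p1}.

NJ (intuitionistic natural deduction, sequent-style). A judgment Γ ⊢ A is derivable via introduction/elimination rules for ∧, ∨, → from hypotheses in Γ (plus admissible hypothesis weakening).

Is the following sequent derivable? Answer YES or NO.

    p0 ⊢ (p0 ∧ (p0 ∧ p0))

Derivation (root first):
[∧I] p0 ⊢ (p0 ∧ (p0 ∧ p0))
  [Ax] p0 ⊢ p0
  [∧I] p0 ⊢ (p0 ∧ p0)
    [Ax] p0 ⊢ p0
    [Ax] p0 ⊢ p0

Result: YES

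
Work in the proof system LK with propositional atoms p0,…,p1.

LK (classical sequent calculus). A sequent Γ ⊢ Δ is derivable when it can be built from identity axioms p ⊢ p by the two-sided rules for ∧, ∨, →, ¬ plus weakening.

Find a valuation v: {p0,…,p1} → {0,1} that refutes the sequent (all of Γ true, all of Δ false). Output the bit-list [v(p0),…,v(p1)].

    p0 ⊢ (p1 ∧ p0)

Truth-table refutation:
  v=00: Γ:[p0=F] Δ:[(p1 ∧ p0)=F] refutes=False
  v=01: Γ:[p0=F] Δ:[(p1 ∧ p0)=F] refutes=False
  v=10: Γ:[p0=T] Δ:[(p1 ∧ p0)=F] refutes=True  ← countermodel

Result: [1, 0]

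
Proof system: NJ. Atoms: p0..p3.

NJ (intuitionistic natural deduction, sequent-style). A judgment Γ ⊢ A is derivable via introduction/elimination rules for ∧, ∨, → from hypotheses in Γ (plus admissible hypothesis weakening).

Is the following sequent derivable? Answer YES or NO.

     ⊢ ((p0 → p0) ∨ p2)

Derivation (root first):
[∨I₁]  ⊢ ((p0 → p0) ∨ p2)
  [→I]  ⊢ (p0 → p0)
    [Ax] p0 ⊢ p0

Result: YES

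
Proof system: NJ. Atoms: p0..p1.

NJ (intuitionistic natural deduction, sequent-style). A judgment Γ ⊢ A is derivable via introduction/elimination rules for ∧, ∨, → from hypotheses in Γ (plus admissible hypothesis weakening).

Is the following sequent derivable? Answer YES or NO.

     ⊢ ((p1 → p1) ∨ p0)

Proof tree:
[∨I₁]  ⊢ ((p1 → p1) ∨ p0)
  [→I]  ⊢ (p1 → p1)
    [Ax] p1 ⊢ p1

Result: YES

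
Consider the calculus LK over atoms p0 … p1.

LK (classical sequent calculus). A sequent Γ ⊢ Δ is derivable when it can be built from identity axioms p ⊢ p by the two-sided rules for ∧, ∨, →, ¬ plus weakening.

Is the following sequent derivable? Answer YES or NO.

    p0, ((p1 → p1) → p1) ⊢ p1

Derivation trace:
[→L] p0, ((p1 → p1) → p1) ⊢ p1
  [WL] p0 ⊢ (p1 → p1)
    [→R]  ⊢ (p1 → p1)
      [Ax] p1 ⊢ p1
  [Ax] p1 ⊢ p1

Result: YES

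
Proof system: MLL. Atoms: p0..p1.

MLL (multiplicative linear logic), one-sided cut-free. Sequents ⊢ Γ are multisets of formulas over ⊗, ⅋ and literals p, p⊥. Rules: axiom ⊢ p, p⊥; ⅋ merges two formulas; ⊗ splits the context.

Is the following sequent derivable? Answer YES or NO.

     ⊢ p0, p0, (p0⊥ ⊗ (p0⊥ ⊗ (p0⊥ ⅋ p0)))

Derivation (root first):
[⊗]  ⊢ p0, p0, (p0⊥ ⊗ (p0⊥ ⊗ (p0⊥ ⅋ p0)))
  [Ax]  ⊢ p0, p0⊥
  [⊗]  ⊢ p0, (p0⊥ ⊗ (p0⊥ ⅋ p0))
    [Ax]  ⊢ p0, p0⊥
    [⅋]  ⊢ (p0⊥ ⅋ p0)
      [Ax]  ⊢ p0, p0⊥

Result: YES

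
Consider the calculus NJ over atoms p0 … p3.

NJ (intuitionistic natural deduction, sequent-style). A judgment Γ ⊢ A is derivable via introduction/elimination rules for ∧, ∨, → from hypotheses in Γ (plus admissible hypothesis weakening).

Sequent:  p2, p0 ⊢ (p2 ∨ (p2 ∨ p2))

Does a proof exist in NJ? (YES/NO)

Derivation trace:
[Wk] p2, p0 ⊢ (p2 ∨ (p2 ∨ p2))
  [∨I₂] p2 ⊢ (p2 ∨ (p2 ∨ p2))
    [∨I₁] p2 ⊢ (p2 ∨ p2)
      [Ax] p2 ⊢ p2

Result: YES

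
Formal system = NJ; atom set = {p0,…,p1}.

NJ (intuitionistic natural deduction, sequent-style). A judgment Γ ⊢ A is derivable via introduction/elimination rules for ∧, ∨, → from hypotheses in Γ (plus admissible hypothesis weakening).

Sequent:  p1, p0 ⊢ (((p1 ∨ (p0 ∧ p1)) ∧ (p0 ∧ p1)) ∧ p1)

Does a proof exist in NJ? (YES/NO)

Derivation (root first):
[∧I] p1, p0 ⊢ (((p1 ∨ (p0 ∧ p1)) ∧ (p0 ∧ p1)) ∧ p1)
  [∧I] p1, p0 ⊢ ((p1 ∨ (p0 ∧ p1)) ∧ (p0 ∧ p1))
    [∨I₂] p1, p0 ⊢ (p1 ∨ (p0 ∧ p1))
      [∧I] p1, p0 ⊢ (p0 ∧ p1)
        [Ax] p0 ⊢ p0
        [Ax] p1 ⊢ p1
    [∧I] p1, p0 ⊢ (p0 ∧ p1)
      [Ax] p0 ⊢ p0
      [Ax] p1 ⊢ p1
  [Ax] p1 ⊢ p1

Result: YES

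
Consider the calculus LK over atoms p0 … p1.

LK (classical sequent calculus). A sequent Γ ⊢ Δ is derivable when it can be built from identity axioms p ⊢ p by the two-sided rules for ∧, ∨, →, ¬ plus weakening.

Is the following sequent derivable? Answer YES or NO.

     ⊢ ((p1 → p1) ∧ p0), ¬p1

Truth-table refutation:
  v=00: Γ:[] Δ:[((p1 → p1) ∧ p0)=F, ¬p1=T] refutes=False
  v=01: Γ:[] Δ:[((p1 → p1) ∧ p0)=F, ¬p1=F] refutes=True  ← countermodel

Result: NO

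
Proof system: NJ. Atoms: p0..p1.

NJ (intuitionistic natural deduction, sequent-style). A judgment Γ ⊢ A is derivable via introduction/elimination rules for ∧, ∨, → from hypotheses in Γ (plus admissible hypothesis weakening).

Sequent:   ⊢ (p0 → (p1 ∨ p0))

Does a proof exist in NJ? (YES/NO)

Proof tree:
[→I]  ⊢ (p0 → (p1 ∨ p0))
  [∨I₂] p0 ⊢ (p1 ∨ p0)
    [Ax] p0 ⊢ p0

Result: YES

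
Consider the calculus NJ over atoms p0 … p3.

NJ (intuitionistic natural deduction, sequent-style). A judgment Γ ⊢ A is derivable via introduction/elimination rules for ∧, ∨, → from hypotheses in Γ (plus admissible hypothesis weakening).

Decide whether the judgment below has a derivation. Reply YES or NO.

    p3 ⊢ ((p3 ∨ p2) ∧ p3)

Derivation trace:
[∧I] p3 ⊢ ((p3 ∨ p2) ∧ p3)
  [∨I₁] p3 ⊢ (p3 ∨ p2)
    [Ax] p3 ⊢ p3
  [Ax] p3 ⊢ p3

Result: YES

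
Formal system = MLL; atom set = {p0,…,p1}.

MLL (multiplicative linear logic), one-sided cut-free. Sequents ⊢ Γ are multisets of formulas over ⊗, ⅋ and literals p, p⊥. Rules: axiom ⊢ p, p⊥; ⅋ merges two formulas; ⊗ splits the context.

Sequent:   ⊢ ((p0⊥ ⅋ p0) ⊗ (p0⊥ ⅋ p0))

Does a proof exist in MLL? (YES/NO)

Derivation (root first):
[⊗]  ⊢ ((p0⊥ ⅋ p0) ⊗ (p0⊥ ⅋ p0))
  [⅋]  ⊢ (p0⊥ ⅋ p0)
    [Ax]  ⊢ p0, p0⊥
  [⅋]  ⊢ (p0⊥ ⅋ p0)
    [Ax]  ⊢ p0, p0⊥

Result: YES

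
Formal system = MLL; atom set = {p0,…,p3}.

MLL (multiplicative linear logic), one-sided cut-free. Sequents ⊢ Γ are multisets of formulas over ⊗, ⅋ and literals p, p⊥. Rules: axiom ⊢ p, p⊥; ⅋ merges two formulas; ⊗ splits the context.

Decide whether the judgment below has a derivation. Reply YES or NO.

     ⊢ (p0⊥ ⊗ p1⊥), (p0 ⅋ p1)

Derivation trace:
[⅋]  ⊢ (p0⊥ ⊗ p1⊥), (p0 ⅋ p1)
  [⊗]  ⊢ p0, p1, (p0⊥ ⊗ p1⊥)
    [Ax]  ⊢ p0, p0⊥
    [Ax]  ⊢ p1, p1⊥

Result: YES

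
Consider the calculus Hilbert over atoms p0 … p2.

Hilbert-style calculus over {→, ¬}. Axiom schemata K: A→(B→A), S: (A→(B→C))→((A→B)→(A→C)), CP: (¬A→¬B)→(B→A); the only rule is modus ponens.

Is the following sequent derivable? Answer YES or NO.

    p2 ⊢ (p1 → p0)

Enumerate valuations to refute Γ ⊢ Δ:
  v=000: Γ:[p2=F] Δ:[(p1 → p0)=T] refutes=False
  v=001: Γ:[p2=T] Δ:[(p1 → p0)=T] refutes=False
  v=010: Γ:[p2=F] Δ:[(p1 → p0)=F] refutes=False
  v=011: Γ:[p2=T] Δ:[(p1 → p0)=F] refutes=True  ← countermodel

Result: NO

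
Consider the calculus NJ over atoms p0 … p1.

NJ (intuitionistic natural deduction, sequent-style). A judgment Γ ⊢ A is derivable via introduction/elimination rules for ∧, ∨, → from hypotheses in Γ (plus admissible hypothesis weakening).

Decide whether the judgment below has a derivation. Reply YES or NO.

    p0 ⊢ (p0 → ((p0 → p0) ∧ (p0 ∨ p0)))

Derivation (root first):
[→I] p0 ⊢ (p0 → ((p0 → p0) ∧ (p0 ∨ p0)))
  [Wk] p0, p0 ⊢ ((p0 → p0) ∧ (p0 ∨ p0))
    [∧I] p0 ⊢ ((p0 → p0) ∧ (p0 ∨ p0))
      [→I]  ⊢ (p0 → p0)
        [Ax] p0 ⊢ p0
      [∨I₂] p0 ⊢ (p0 ∨ p0)
        [Ax] p0 ⊢ p0

Result: YES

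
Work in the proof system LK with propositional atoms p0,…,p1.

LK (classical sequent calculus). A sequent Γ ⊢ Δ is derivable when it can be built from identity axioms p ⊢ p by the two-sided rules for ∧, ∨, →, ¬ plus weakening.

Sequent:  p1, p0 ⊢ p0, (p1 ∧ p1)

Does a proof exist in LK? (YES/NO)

Derivation (root first):
[∧R] p1, p0 ⊢ p0, (p1 ∧ p1)
  [WL] p1, p1 ⊢ p1
    [Ax] p1 ⊢ p1
  [WR] p0 ⊢ p0, p1
    [Ax] p0 ⊢ p0

Result: YES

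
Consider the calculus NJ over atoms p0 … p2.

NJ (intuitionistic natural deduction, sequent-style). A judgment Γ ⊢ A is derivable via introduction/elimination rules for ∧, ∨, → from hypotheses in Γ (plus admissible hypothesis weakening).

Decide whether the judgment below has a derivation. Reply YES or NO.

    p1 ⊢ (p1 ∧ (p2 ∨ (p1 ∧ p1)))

Proof tree:
[∧I] p1 ⊢ (p1 ∧ (p2 ∨ (p1 ∧ p1)))
  [Ax] p1 ⊢ p1
  [∨I₂] p1 ⊢ (p2 ∨ (p1 ∧ p1))
    [∧I] p1 ⊢ (p1 ∧ p1)
      [Ax] p1 ⊢ p1
      [Ax] p1 ⊢ p1

Result: YES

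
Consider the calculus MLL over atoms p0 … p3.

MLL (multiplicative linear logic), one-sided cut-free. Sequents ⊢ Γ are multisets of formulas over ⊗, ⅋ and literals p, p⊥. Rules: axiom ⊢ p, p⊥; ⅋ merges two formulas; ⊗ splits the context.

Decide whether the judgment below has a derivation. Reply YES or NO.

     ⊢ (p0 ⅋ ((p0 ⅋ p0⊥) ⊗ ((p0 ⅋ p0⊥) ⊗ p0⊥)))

Derivation trace:
[⅋]  ⊢ (p0 ⅋ ((p0 ⅋ p0⊥) ⊗ ((p0 ⅋ p0⊥) ⊗ p0⊥)))
  [⊗]  ⊢ p0, ((p0 ⅋ p0⊥) ⊗ ((p0 ⅋ p0⊥) ⊗ p0⊥))
    [⅋]  ⊢ (p0 ⅋ p0⊥)
      [Ax]  ⊢ p0, p0⊥
    [⊗]  ⊢ p0, ((p0 ⅋ p0⊥) ⊗ p0⊥)
      [⅋]  ⊢ (p0 ⅋ p0⊥)
        [Ax]  ⊢ p0, p0⊥
      [Ax]  ⊢ p0, p0⊥

Result: YES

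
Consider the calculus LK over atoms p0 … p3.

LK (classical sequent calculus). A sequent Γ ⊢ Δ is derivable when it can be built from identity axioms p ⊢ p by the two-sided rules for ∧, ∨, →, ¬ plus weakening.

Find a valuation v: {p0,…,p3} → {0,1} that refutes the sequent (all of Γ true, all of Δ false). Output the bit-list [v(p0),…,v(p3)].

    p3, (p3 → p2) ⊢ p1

Search for a countermodel by truth-table:
  v=0000: Γ:[p3=F, (p3 → p2)=T] Δ:[p1=F] refutes=False
  v=0001: Γ:[p3=T, (p3 → p2)=F] Δ:[p1=F] refutes=False
  v=0010: Γ:[p3=F, (p3 → p2)=T] Δ:[p1=F] refutes=False
  v=0011: Γ:[p3=T, (p3 → p2)=T] Δ:[p1=F] refutes=True  ← countermodel

Result: [0, 0, 1, 1]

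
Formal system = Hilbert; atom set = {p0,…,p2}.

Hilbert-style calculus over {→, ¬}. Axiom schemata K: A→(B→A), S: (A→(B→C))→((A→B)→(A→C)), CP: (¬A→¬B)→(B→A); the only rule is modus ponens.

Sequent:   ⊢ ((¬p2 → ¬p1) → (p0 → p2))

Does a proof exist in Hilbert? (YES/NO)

Enumerate valuations to refute Γ ⊢ Δ:
  v=000: Γ:[] Δ:[((¬p2 → ¬p1) → (p0 → p2))=T] refutes=False
  v=001: Γ:[] Δ:[((¬p2 → ¬p1) → (p0 → p2))=T] refutes=False
  v=010: Γ:[] Δ:[((¬p2 → ¬p1) → (p0 → p2))=T] refutes=False
  v=011: Γ:[] Δ:[((¬p2 → ¬p1) → (p0 → p2))=T] refutes=False
  v=100: Γ:[] Δ:[((¬p2 → ¬p1) → (p0 → p2))=F] refutes=True  ← countermodel

Result: NO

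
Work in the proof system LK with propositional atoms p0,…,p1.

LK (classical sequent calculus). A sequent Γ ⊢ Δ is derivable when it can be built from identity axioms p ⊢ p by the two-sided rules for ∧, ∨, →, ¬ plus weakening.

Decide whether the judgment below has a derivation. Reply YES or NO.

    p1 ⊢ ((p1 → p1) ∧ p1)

Proof tree:
[∧R] p1 ⊢ ((p1 → p1) ∧ p1)
  [→R]  ⊢ (p1 → p1)
    [Ax] p1 ⊢ p1
  [Ax] p1 ⊢ p1

Result: YES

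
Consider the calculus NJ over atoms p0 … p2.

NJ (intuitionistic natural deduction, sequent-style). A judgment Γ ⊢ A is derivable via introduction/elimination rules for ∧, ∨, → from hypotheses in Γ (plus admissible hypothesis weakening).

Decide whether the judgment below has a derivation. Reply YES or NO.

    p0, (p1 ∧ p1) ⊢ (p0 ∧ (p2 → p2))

Proof tree:
[Wk] p0, (p1 ∧ p1) ⊢ (p0 ∧ (p2 → p2))
  [∧I] p0 ⊢ (p0 ∧ (p2 → p2))
    [Ax] p0 ⊢ p0
    [→I]  ⊢ (p2 → p2)
      [Ax] p2 ⊢ p2

Result: YES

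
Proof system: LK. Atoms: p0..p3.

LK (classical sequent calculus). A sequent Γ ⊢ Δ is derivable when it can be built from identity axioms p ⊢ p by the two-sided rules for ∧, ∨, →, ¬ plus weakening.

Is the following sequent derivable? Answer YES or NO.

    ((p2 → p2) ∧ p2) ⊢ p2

Derivation (root first):
[∧L] ((p2 → p2) ∧ p2) ⊢ p2
  [→L] p2, (p2 → p2) ⊢ p2
    [Ax] p2 ⊢ p2
    [Ax] p2 ⊢ p2

Result: YES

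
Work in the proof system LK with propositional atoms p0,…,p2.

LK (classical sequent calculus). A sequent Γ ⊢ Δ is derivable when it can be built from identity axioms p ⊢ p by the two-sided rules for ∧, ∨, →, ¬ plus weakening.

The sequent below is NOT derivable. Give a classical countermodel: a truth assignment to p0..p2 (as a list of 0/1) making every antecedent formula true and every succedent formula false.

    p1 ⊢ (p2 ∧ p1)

Truth-table refutation:
  v=000: Γ:[p1=F] Δ:[(p2 ∧ p1)=F] refutes=False
  v=001: Γ:[p1=F] Δ:[(p2 ∧ p1)=F] refutes=False
  v=010: Γ:[p1=T] Δ:[(p2 ∧ p1)=F] refutes=True  ← countermodel

Result: [0, 1, 0]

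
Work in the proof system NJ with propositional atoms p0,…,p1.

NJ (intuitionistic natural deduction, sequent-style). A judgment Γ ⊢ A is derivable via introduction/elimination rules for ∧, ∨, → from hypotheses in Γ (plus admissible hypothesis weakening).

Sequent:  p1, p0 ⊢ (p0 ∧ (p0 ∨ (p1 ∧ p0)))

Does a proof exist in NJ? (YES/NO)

Derivation (root first):
[∧I] p1, p0 ⊢ (p0 ∧ (p0 ∨ (p1 ∧ p0)))
  [Ax] p0 ⊢ p0
  [∨I₂] p1, p0 ⊢ (p0 ∨ (p1 ∧ p0))
    [∧I] p1, p0 ⊢ (p1 ∧ p0)
      [Ax] p1 ⊢ p1
      [Ax] p0 ⊢ p0

Result: YES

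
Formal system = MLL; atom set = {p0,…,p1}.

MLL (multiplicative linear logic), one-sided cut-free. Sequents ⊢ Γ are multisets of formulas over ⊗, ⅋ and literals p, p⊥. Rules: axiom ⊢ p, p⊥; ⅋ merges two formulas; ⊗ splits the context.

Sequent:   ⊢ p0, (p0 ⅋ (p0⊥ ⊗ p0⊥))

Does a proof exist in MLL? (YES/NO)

Derivation trace:
[⅋]  ⊢ p0, (p0 ⅋ (p0⊥ ⊗ p0⊥))
  [⊗]  ⊢ p0, p0, (p0⊥ ⊗ p0⊥)
    [Ax]  ⊢ p0, p0⊥
    [Ax]  ⊢ p0, p0⊥

Result: YES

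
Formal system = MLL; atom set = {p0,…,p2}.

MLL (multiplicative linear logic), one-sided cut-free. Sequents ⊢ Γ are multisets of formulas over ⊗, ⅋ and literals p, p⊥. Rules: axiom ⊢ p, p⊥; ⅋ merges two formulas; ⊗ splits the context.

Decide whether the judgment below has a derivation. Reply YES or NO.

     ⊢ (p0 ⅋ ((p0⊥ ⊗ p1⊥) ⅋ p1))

Derivation (root first):
[⅋]  ⊢ (p0 ⅋ ((p0⊥ ⊗ p1⊥) ⅋ p1))
  [⅋]  ⊢ p0, ((p0⊥ ⊗ p1⊥) ⅋ p1)
    [⊗]  ⊢ p0, p1, (p0⊥ ⊗ p1⊥)
      [Ax]  ⊢ p0, p0⊥
      [Ax]  ⊢ p1, p1⊥

Result: YES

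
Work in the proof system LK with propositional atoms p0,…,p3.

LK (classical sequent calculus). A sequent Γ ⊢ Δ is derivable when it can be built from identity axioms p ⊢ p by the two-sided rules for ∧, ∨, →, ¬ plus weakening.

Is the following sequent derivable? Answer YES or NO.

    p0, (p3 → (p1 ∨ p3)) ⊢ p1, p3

Search for a countermodel by truth-table:
  v=0000: Γ:[p0=F, (p3 → (p1 ∨ p3))=T] Δ:[p1=F, p3=F] refutes=False
  v=0001: Γ:[p0=F, (p3 → (p1 ∨ p3))=T] Δ:[p1=F, p3=T] refutes=False
  v=0010: Γ:[p0=F, (p3 → (p1 ∨ p3))=T] Δ:[p1=F, p3=F] refutes=False
  v=0011: Γ:[p0=F, (p3 → (p1 ∨ p3))=T] Δ:[p1=F, p3=T] refutes=False
  v=0100: Γ:[p0=F, (p3 → (p1 ∨ p3))=T] Δ:[p1=T, p3=F] refutes=False
  v=0101: Γ:[p0=F, (p3 → (p1 ∨ p3))=T] Δ:[p1=T, p3=T] refutes=False
  v=0110: Γ:[p0=F, (p3 → (p1 ∨ p3))=T] Δ:[p1=T, p3=F] refutes=False
  v=0111: Γ:[p0=F, (p3 → (p1 ∨ p3))=T] Δ:[p1=T, p3=T] refutes=False
  v=1000: Γ:[p0=T, (p3 → (p1 ∨ p3))=T] Δ:[p1=F, p3=F] refutes=True  ← countermodel

Result: NO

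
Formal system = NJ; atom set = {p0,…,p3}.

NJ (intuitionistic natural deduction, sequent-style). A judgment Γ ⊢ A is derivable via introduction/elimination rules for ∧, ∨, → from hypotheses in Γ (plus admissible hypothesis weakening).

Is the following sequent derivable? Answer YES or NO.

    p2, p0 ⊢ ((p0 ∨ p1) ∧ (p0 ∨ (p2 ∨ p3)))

Proof tree:
[∧I] p2, p0 ⊢ ((p0 ∨ p1) ∧ (p0 ∨ (p2 ∨ p3)))
  [∨I₁] p0 ⊢ (p0 ∨ p1)
    [Ax] p0 ⊢ p0
  [∨I₂] p2 ⊢ (p0 ∨ (p2 ∨ p3))
    [∨I₁] p2 ⊢ (p2 ∨ p3)
      [Ax] p2 ⊢ p2

Result: YES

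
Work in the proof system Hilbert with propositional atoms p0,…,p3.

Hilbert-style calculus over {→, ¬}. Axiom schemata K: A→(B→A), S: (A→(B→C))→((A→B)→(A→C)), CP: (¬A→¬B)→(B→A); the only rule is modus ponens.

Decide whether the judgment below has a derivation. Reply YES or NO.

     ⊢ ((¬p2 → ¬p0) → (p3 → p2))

Enumerate valuations to refute Γ ⊢ Δ:
  v=0000: Γ:[] Δ:[((¬p2 → ¬p0) → (p3 → p2))=T] refutes=False
  v=0001: Γ:[] Δ:[((¬p2 → ¬p0) → (p3 → p2))=F] refutes=True  ← countermodel

Result: NO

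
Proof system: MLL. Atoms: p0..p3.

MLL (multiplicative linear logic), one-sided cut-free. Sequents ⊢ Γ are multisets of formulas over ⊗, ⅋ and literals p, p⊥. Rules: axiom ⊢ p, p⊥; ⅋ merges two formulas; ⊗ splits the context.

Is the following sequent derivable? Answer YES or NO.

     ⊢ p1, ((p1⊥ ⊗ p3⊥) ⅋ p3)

Derivation trace:
[⅋]  ⊢ p1, ((p1⊥ ⊗ p3⊥) ⅋ p3)
  [⊗]  ⊢ p1, p3, (p1⊥ ⊗ p3⊥)
    [Ax]  ⊢ p1, p1⊥
    [Ax]  ⊢ p3, p3⊥

Result: YES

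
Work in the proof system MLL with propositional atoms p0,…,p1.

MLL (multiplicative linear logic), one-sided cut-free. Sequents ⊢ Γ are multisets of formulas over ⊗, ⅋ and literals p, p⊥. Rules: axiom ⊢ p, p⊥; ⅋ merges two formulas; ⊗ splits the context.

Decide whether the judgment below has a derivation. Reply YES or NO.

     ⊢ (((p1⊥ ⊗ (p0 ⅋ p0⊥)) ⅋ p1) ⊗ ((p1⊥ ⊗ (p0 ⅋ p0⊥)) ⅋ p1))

Derivation trace:
[⊗]  ⊢ (((p1⊥ ⊗ (p0 ⅋ p0⊥)) ⅋ p1) ⊗ ((p1⊥ ⊗ (p0 ⅋ p0⊥)) ⅋ p1))
  [⅋]  ⊢ ((p1⊥ ⊗ (p0 ⅋ p0⊥)) ⅋ p1)
    [⊗]  ⊢ p1, (p1⊥ ⊗ (p0 ⅋ p0⊥))
      [Ax]  ⊢ p1, p1⊥
      [⅋]  ⊢ (p0 ⅋ p0⊥)
        [Ax]  ⊢ p0, p0⊥
  [⅋]  ⊢ ((p1⊥ ⊗ (p0 ⅋ p0⊥)) ⅋ p1)
    [⊗]  ⊢ p1, (p1⊥ ⊗ (p0 ⅋ p0⊥))
      [Ax]  ⊢ p1, p1⊥
      [⅋]  ⊢ (p0 ⅋ p0⊥)
        [Ax]  ⊢ p0, p0⊥

Result: YES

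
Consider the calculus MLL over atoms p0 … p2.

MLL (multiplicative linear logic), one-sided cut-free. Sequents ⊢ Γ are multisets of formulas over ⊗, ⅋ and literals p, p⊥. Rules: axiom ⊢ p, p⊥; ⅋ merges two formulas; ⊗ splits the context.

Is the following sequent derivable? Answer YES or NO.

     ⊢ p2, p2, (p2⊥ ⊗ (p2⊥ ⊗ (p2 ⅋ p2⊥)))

Derivation trace:
[⊗]  ⊢ p2, p2, (p2⊥ ⊗ (p2⊥ ⊗ (p2 ⅋ p2⊥)))
  [Ax]  ⊢ p2, p2⊥
  [⊗]  ⊢ p2, (p2⊥ ⊗ (p2 ⅋ p2⊥))
    [Ax]  ⊢ p2, p2⊥
    [⅋]  ⊢ (p2 ⅋ p2⊥)
      [Ax]  ⊢ p2, p2⊥

Result: YES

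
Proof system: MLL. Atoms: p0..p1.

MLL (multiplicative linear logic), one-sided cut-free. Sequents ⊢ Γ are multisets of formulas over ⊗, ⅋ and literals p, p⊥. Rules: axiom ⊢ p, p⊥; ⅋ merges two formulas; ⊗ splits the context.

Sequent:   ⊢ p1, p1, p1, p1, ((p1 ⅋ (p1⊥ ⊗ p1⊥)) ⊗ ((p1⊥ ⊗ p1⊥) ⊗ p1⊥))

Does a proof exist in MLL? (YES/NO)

Proof tree:
[⊗]  ⊢ p1, p1, p1, p1, ((p1 ⅋ (p1⊥ ⊗ p1⊥)) ⊗ ((p1⊥ ⊗ p1⊥) ⊗ p1⊥))
  [⅋]  ⊢ p1, (p1 ⅋ (p1⊥ ⊗ p1⊥))
    [⊗]  ⊢ p1, p1, (p1⊥ ⊗ p1⊥)
      [Ax]  ⊢ p1, p1⊥
      [Ax]  ⊢ p1, p1⊥
  [⊗]  ⊢ p1, p1, p1, ((p1⊥ ⊗ p1⊥) ⊗ p1⊥)
    [⊗]  ⊢ p1, p1, (p1⊥ ⊗ p1⊥)
      [Ax]  ⊢ p1, p1⊥
      [Ax]  ⊢ p1, p1⊥
    [Ax]  ⊢ p1, p1⊥

Result: YES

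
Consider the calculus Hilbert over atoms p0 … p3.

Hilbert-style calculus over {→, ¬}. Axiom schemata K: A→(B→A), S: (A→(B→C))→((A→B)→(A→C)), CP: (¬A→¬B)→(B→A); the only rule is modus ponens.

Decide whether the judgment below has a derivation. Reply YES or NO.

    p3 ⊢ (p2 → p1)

Truth-table refutation:
  v=0000: Γ:[p3=F] Δ:[(p2 → p1)=T] refutes=False
  v=0001: Γ:[p3=T] Δ:[(p2 → p1)=T] refutes=False
  v=0010: Γ:[p3=F] Δ:[(p2 → p1)=F] refutes=False
  v=0011: Γ:[p3=T] Δ:[(p2 → p1)=F] refutes=True  ← countermodel

Result: NO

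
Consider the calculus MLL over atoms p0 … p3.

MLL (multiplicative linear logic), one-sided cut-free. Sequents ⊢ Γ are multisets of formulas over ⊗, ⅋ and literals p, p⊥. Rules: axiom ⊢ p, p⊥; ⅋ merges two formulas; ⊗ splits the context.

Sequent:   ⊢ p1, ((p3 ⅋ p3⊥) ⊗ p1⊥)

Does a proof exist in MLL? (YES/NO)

Proof tree:
[⊗]  ⊢ p1, ((p3 ⅋ p3⊥) ⊗ p1⊥)
  [⅋]  ⊢ (p3 ⅋ p3⊥)
    [Ax]  ⊢ p3, p3⊥
  [Ax]  ⊢ p1, p1⊥

Result: YES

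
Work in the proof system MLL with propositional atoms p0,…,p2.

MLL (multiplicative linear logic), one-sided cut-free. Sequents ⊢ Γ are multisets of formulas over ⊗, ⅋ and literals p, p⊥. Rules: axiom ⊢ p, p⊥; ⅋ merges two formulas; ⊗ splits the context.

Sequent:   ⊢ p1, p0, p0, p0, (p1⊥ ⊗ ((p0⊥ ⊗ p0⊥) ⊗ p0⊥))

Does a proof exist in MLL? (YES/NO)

Derivation trace:
[⊗]  ⊢ p1, p0, p0, p0, (p1⊥ ⊗ ((p0⊥ ⊗ p0⊥) ⊗ p0⊥))
  [Ax]  ⊢ p1, p1⊥
  [⊗]  ⊢ p0, p0, p0, ((p0⊥ ⊗ p0⊥) ⊗ p0⊥)
    [⊗]  ⊢ p0, p0, (p0⊥ ⊗ p0⊥)
      [Ax]  ⊢ p0, p0⊥
      [Ax]  ⊢ p0, p0⊥
    [Ax]  ⊢ p0, p0⊥

Result: YES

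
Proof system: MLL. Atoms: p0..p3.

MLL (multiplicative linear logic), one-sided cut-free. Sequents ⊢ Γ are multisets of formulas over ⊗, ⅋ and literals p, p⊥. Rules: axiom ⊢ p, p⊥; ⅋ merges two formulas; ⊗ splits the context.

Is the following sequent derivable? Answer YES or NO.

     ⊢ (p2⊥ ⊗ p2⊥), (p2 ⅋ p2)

Proof tree:
[⅋]  ⊢ (p2⊥ ⊗ p2⊥), (p2 ⅋ p2)
  [⊗]  ⊢ p2, p2, (p2⊥ ⊗ p2⊥)
    [Ax]  ⊢ p2, p2⊥
    [Ax]  ⊢ p2, p2⊥

Result: YES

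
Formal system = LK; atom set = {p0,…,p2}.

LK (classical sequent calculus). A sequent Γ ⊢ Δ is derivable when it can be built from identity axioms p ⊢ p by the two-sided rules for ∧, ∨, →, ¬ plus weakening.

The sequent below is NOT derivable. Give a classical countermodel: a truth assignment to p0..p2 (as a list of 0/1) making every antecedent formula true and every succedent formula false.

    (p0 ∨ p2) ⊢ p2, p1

Search for a countermodel by truth-table:
  v=000: Γ:[(p0 ∨ p2)=F] Δ:[p2=F, p1=F] refutes=False
  v=001: Γ:[(p0 ∨ p2)=T] Δ:[p2=T, p1=F] refutes=False
  v=010: Γ:[(p0 ∨ p2)=F] Δ:[p2=F, p1=T] refutes=False
  v=011: Γ:[(p0 ∨ p2)=T] Δ:[p2=T, p1=T] refutes=False
  v=100: Γ:[(p0 ∨ p2)=T] Δ:[p2=F, p1=F] refutes=True  ← countermodel

Result: [1, 0, 0]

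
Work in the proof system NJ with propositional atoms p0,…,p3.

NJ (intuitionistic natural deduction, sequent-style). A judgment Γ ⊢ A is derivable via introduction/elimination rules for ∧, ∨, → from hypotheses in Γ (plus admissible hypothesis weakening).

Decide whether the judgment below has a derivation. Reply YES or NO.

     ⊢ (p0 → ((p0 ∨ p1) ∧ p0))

Proof tree:
[→I]  ⊢ (p0 → ((p0 ∨ p1) ∧ p0))
  [∧I] p0 ⊢ ((p0 ∨ p1) ∧ p0)
    [∨I₁] p0 ⊢ (p0 ∨ p1)
      [Ax] p0 ⊢ p0
    [Ax] p0 ⊢ p0

Result: YES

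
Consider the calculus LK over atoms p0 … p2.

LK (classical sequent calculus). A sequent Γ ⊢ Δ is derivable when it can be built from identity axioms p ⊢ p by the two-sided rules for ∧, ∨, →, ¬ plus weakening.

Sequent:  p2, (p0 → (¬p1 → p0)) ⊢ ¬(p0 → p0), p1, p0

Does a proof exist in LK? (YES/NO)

Truth-table refutation:
  v=000: Γ:[p2=F, (p0 → (¬p1 → p0))=T] Δ:[¬(p0 → p0)=F, p1=F, p0=F] refutes=False
  v=001: Γ:[p2=T, (p0 → (¬p1 → p0))=T] Δ:[¬(p0 → p0)=F, p1=F, p0=F] refutes=True  ← countermodel

Result: NO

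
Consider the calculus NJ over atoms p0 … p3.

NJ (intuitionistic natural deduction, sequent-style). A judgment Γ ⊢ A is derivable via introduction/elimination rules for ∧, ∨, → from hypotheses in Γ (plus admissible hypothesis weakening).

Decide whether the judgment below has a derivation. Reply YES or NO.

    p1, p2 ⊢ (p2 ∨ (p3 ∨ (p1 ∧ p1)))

Derivation (root first):
[Wk] p1, p2 ⊢ (p2 ∨ (p3 ∨ (p1 ∧ p1)))
  [∨I₂] p1 ⊢ (p2 ∨ (p3 ∨ (p1 ∧ p1)))
    [∨I₂] p1 ⊢ (p3 ∨ (p1 ∧ p1))
      [∧I] p1 ⊢ (p1 ∧ p1)
        [Ax] p1 ⊢ p1
        [Ax] p1 ⊢ p1

Result: YES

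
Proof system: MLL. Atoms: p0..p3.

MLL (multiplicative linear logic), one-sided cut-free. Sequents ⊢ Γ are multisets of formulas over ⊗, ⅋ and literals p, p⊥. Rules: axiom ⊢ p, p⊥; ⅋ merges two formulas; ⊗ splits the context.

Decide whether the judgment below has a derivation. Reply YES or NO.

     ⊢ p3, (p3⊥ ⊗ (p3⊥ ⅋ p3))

Derivation trace:
[⊗]  ⊢ p3, (p3⊥ ⊗ (p3⊥ ⅋ p3))
  [Ax]  ⊢ p3, p3⊥
  [⅋]  ⊢ (p3⊥ ⅋ p3)
    [Ax]  ⊢ p3, p3⊥

Result: YES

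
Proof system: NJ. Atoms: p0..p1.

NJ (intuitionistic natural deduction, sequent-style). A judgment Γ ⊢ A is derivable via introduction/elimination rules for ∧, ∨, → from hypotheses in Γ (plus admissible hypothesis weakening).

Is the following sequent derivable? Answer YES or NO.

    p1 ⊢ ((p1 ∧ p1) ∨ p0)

Derivation trace:
[∨I₁] p1 ⊢ ((p1 ∧ p1) ∨ p0)
  [∧I] p1 ⊢ (p1 ∧ p1)
    [Ax] p1 ⊢ p1
    [Ax] p1 ⊢ p1

Result: YES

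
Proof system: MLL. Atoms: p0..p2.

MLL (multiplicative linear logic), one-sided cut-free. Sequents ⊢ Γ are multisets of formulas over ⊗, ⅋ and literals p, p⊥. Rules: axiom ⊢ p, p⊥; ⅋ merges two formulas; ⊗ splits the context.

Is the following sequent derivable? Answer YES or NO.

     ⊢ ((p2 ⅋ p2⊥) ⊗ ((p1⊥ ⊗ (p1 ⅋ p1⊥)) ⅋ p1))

Derivation (root first):
[⊗]  ⊢ ((p2 ⅋ p2⊥) ⊗ ((p1⊥ ⊗ (p1 ⅋ p1⊥)) ⅋ p1))
  [⅋]  ⊢ (p2 ⅋ p2⊥)
    [Ax]  ⊢ p2, p2⊥
  [⅋]  ⊢ ((p1⊥ ⊗ (p1 ⅋ p1⊥)) ⅋ p1)
    [⊗]  ⊢ p1, (p1⊥ ⊗ (p1 ⅋ p1⊥))
      [Ax]  ⊢ p1, p1⊥
      [⅋]  ⊢ (p1 ⅋ p1⊥)
        [Ax]  ⊢ p1, p1⊥

Result: YES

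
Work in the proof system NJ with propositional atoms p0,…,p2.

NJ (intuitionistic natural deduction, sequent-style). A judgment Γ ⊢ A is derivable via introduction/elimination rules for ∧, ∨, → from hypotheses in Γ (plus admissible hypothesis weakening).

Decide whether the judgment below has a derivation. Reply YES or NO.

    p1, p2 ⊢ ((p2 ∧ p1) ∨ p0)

Derivation trace:
[∨I₁] p1, p2 ⊢ ((p2 ∧ p1) ∨ p0)
  [∧I] p1, p2 ⊢ (p2 ∧ p1)
    [Ax] p2 ⊢ p2
    [Ax] p1 ⊢ p1

Result: YES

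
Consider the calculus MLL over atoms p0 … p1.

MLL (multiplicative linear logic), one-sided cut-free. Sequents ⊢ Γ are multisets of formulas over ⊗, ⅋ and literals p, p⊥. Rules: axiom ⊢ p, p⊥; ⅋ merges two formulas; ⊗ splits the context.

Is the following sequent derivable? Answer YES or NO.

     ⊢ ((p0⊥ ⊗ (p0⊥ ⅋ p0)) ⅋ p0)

Proof tree:
[⅋]  ⊢ ((p0⊥ ⊗ (p0⊥ ⅋ p0)) ⅋ p0)
  [⊗]  ⊢ p0, (p0⊥ ⊗ (p0⊥ ⅋ p0))
    [Ax]  ⊢ p0, p0⊥
    [⅋]  ⊢ (p0⊥ ⅋ p0)
      [Ax]  ⊢ p0, p0⊥

Result: YES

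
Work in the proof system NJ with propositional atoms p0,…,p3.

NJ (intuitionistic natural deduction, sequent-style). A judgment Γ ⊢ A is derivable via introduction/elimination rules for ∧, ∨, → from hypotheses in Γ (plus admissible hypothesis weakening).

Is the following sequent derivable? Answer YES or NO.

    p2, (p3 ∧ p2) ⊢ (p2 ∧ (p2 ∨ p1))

Proof tree:
[∧I] p2, (p3 ∧ p2) ⊢ (p2 ∧ (p2 ∨ p1))
  [Ax] p2 ⊢ p2
  [∨I₁] p2, (p3 ∧ p2) ⊢ (p2 ∨ p1)
    [Wk] p2, (p3 ∧ p2) ⊢ p2
      [Ax] p2 ⊢ p2

Result: YES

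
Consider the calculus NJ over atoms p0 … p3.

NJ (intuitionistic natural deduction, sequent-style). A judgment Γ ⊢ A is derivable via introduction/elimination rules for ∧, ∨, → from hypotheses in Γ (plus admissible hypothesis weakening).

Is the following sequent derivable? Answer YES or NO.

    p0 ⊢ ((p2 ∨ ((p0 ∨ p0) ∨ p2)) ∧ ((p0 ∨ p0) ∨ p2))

Derivation trace:
[∧I] p0 ⊢ ((p2 ∨ ((p0 ∨ p0) ∨ p2)) ∧ ((p0 ∨ p0) ∨ p2))
  [∨I₂] p0 ⊢ (p2 ∨ ((p0 ∨ p0) ∨ p2))
    [∨I₁] p0 ⊢ ((p0 ∨ p0) ∨ p2)
      [∨I₁] p0 ⊢ (p0 ∨ p0)
        [Ax] p0 ⊢ p0
  [∨I₁] p0 ⊢ ((p0 ∨ p0) ∨ p2)
    [∨I₁] p0 ⊢ (p0 ∨ p0)
      [Ax] p0 ⊢ p0

Result: YES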